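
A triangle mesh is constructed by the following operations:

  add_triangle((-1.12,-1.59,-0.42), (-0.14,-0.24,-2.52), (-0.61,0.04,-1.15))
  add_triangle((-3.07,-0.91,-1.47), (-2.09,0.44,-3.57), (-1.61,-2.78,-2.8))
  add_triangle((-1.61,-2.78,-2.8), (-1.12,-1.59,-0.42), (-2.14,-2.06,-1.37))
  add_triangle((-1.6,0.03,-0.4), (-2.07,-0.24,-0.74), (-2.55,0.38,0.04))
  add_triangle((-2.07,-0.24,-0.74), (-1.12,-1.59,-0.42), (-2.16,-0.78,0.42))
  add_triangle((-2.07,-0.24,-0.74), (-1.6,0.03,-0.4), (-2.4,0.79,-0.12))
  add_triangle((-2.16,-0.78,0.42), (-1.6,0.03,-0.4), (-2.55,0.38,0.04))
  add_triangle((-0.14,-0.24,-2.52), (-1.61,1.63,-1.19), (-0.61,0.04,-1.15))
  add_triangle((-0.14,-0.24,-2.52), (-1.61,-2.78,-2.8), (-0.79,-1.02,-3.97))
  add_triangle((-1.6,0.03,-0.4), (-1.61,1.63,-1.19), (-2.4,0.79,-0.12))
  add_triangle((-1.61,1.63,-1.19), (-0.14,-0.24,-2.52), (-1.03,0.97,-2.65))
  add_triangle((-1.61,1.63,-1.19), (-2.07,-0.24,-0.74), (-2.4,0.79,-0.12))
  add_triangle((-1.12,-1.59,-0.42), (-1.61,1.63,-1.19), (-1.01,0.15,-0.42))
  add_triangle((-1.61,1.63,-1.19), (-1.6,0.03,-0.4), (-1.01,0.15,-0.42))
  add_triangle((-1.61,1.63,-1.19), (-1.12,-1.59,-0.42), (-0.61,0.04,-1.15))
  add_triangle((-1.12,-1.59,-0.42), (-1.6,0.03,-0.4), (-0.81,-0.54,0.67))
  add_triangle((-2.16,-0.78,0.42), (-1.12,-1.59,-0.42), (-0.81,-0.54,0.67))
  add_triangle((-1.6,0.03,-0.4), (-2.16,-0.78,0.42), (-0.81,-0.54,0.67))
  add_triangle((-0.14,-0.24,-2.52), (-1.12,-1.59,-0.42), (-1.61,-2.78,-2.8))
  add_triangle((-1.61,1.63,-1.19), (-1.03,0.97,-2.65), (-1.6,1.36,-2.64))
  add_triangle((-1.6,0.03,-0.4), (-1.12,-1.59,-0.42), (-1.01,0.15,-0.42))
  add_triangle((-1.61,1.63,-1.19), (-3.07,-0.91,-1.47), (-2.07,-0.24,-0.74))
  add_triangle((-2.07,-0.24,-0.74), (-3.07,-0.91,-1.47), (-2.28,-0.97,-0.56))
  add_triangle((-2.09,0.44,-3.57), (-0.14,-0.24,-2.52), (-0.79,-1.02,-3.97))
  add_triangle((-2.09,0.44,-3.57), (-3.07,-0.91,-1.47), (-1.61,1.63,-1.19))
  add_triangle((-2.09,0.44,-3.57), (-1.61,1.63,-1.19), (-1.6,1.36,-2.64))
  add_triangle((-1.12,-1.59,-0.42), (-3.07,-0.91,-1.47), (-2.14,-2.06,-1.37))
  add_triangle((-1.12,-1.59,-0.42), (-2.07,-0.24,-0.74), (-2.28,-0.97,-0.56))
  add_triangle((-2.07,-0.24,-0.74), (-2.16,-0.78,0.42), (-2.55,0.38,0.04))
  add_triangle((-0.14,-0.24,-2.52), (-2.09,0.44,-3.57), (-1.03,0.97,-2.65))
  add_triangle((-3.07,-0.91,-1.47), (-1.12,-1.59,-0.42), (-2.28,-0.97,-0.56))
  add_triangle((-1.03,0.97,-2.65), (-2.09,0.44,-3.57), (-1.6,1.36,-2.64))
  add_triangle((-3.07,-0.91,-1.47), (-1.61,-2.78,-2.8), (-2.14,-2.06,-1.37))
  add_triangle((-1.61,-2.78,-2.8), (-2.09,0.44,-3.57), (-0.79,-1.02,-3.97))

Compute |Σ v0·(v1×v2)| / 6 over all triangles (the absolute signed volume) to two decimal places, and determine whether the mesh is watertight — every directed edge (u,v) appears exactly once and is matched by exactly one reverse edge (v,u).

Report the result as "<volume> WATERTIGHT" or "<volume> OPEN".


Per-triangle v0·(v1×v2)/6:
  t1: -0.4244
  t2: +4.1272
  t3: +0.4533
  t4: +0.0307
  t5: +0.6041
  t6: +0.0085
  t7: -0.2333
  t8: -0.3029
  t9: +0.2090
  t10: -0.3612
  t11: -0.1463
  t12: +0.6890
  t13: -0.1432
  t14: -0.0439
  t15: -0.5742
  t16: -0.3956
  t17: +0.2756
  t18: +0.0488
  t19: -0.2108
  t20: +0.1032
  t21: -0.0769
  t22: +0.3509
  t23: +0.1394
  t24: +0.6965
  t25: +2.5430
  t26: +0.5142
  t27: +0.3071
  t28: -0.1333
  t29: +0.4518
  t30: +0.6820
  t31: +0.3248
  t32: +0.3418
  t33: +1.0733
  t34: +2.8265
Σ = +13.7548 → |volume| = 13.75

Directed edges: 102 total, each appears once with its reverse present → watertight.

13.75 WATERTIGHT


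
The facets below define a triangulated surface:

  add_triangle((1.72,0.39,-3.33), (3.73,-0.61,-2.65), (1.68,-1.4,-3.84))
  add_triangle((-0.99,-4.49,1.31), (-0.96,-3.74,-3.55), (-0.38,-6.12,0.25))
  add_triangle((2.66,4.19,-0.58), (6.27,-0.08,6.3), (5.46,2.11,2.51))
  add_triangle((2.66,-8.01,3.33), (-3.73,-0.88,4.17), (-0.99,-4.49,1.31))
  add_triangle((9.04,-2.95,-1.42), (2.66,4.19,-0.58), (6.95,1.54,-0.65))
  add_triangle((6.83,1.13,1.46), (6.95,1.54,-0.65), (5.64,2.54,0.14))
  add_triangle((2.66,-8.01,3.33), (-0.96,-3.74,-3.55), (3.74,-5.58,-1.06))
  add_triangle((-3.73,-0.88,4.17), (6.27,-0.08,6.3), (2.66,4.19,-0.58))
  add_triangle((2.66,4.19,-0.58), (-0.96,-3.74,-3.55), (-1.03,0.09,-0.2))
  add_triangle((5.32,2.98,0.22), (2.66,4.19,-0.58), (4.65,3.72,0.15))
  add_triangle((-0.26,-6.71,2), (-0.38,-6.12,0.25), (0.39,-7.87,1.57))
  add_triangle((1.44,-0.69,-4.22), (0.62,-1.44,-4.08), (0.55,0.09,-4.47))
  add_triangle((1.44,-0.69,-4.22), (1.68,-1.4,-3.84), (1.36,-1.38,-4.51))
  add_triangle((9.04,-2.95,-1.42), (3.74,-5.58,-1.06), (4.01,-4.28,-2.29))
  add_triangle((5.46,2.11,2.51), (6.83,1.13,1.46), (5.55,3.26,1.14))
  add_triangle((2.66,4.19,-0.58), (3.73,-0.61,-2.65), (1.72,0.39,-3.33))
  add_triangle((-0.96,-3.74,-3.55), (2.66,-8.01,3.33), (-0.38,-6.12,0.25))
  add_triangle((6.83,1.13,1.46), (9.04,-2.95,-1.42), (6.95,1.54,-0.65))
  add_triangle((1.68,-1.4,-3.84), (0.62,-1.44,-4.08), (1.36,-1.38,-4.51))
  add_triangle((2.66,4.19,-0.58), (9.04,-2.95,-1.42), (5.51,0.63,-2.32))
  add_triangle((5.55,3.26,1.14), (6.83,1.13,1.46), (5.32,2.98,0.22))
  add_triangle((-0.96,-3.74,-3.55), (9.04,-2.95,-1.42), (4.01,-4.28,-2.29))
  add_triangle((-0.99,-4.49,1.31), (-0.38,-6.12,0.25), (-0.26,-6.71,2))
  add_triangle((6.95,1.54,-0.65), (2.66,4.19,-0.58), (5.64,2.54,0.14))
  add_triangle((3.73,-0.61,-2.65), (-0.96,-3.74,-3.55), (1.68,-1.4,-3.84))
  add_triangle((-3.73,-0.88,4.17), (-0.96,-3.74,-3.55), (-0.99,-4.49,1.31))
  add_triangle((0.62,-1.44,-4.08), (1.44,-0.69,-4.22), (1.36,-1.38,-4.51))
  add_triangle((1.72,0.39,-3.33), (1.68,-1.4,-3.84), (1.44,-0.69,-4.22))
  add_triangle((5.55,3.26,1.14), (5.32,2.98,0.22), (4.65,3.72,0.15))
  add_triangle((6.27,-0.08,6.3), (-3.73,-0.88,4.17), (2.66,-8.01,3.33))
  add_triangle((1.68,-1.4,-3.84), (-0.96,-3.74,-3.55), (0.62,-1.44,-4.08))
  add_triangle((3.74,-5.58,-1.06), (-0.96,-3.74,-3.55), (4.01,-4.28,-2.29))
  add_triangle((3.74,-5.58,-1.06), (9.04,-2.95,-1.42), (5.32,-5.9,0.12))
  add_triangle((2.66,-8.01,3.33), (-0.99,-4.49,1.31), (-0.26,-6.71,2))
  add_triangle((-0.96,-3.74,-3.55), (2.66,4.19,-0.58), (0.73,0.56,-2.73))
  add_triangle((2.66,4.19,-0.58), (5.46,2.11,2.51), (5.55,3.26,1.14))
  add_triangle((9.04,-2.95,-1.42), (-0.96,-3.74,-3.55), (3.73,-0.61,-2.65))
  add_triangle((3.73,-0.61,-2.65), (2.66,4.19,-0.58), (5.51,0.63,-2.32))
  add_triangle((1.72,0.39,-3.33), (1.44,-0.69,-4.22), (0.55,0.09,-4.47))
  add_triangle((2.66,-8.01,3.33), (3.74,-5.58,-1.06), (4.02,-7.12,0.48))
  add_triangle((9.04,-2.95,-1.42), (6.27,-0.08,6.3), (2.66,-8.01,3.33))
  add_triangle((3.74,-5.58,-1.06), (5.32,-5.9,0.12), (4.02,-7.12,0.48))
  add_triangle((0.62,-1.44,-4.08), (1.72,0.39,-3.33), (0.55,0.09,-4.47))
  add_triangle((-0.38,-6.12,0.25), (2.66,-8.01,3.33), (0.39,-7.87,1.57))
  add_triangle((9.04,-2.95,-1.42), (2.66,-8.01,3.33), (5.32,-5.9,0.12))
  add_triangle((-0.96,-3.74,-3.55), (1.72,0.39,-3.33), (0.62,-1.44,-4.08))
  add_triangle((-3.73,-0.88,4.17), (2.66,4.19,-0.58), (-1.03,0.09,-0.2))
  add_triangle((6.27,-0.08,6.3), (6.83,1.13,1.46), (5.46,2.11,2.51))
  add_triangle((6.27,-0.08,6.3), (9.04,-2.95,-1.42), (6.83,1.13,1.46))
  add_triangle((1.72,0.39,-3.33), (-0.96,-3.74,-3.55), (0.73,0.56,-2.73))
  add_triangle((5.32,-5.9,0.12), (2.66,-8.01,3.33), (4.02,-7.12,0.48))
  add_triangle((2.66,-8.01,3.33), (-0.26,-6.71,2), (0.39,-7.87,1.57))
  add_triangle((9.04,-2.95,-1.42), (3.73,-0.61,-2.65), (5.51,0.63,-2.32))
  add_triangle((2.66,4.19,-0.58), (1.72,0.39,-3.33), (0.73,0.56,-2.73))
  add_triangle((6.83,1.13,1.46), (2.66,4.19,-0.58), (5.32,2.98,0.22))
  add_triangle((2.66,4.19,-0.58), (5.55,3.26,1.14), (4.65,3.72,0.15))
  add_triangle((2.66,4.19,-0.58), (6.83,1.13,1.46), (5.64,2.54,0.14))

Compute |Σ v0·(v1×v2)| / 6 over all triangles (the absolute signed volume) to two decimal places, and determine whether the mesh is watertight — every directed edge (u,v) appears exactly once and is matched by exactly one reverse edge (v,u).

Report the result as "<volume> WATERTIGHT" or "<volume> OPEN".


Per-triangle v0·(v1×v2)/6:
  t1: +2.5790
  t2: +3.5224
  t3: +5.7278
  t4: +15.5891
  t5: +4.2965
  t6: +3.4332
  t7: +22.7950
  t8: +31.7965
  t9: +3.2734
  t10: +0.5811
  t11: +1.3473
  t12: +0.9760
  t13: +0.2643
  t14: +8.7888
  t15: +3.6434
  t16: +6.6076
  t17: +9.6957
  t18: +12.2966
  t19: +0.1784
  t20: +10.4911
  t21: +2.3342
  t22: +6.4301
  t23: +1.4320
  t24: +3.2789
  t25: +3.4509
  t26: +12.6774
  t27: +0.2517
  t28: +0.5600
  t29: +0.9061
  t30: +65.3580
  t31: +1.8999
  t32: +7.7758
  t33: +9.2416
  t34: +0.7661
  t35: -1.5560
  t36: +2.2316
  t37: +15.9910
  t38: +3.3381
  t39: +0.9780
  t40: +1.2225
  t41: +89.4914
  t42: +3.1952
  t43: -1.5142
  t44: +1.3296
  t45: +13.2292
  t46: -0.4570
  t47: +3.4887
  t48: +8.5206
  t49: +29.3632
  t50: +1.9411
  t51: +5.9707
  t52: +3.3095
  t53: +6.2204
  t54: +1.8706
  t55: -1.1698
  t56: +0.9268
  t57: +2.4478
Σ = +454.6146 → |volume| = 454.61

Directed edges: 171 total; 3 unmatched, e.g. (-0.96,-3.74,-3.55)→(-1.03,0.09,-0.2) → open.

454.61 OPEN


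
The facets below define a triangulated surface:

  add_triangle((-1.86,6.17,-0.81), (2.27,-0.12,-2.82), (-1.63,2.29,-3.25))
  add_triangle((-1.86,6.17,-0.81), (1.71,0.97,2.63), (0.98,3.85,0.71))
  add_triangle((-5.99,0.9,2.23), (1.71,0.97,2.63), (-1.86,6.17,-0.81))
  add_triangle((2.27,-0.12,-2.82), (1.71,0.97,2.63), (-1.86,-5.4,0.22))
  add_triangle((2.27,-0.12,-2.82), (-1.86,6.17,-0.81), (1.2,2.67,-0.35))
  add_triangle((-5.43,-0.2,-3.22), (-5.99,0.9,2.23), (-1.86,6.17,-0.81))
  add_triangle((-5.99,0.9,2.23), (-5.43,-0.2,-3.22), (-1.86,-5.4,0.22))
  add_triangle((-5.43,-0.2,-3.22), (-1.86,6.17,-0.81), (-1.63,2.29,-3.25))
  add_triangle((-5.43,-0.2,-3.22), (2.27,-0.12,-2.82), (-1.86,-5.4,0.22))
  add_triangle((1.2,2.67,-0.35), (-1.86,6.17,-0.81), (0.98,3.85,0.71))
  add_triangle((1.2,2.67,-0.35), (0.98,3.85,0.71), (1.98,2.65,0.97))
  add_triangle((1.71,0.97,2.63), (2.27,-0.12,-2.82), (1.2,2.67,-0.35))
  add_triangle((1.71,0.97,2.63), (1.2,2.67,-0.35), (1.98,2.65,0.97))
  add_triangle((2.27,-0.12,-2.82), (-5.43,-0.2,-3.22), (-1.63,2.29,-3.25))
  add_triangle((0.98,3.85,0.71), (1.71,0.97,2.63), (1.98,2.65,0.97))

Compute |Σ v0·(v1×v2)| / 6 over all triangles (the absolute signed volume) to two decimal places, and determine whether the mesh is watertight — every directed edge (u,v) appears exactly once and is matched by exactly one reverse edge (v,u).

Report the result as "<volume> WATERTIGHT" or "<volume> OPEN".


Per-triangle v0·(v1×v2)/6:
  t1: +9.5152
  t2: +3.5669
  t3: +21.0503
  t4: +9.0512
  t5: +5.8477
  t6: +32.3476
  t7: +29.2403
  t8: +13.5149
  t9: +20.3453
  t10: +2.5047
  t11: +0.8663
  t12: +4.4590
  t13: -0.2211
  t14: +9.2812
  t15: +1.6014
Σ = +162.9708 → |volume| = 162.97

Directed edges: 45 total; 3 unmatched, e.g. (-5.99,0.9,2.23)→(1.71,0.97,2.63) → open.

162.97 OPEN


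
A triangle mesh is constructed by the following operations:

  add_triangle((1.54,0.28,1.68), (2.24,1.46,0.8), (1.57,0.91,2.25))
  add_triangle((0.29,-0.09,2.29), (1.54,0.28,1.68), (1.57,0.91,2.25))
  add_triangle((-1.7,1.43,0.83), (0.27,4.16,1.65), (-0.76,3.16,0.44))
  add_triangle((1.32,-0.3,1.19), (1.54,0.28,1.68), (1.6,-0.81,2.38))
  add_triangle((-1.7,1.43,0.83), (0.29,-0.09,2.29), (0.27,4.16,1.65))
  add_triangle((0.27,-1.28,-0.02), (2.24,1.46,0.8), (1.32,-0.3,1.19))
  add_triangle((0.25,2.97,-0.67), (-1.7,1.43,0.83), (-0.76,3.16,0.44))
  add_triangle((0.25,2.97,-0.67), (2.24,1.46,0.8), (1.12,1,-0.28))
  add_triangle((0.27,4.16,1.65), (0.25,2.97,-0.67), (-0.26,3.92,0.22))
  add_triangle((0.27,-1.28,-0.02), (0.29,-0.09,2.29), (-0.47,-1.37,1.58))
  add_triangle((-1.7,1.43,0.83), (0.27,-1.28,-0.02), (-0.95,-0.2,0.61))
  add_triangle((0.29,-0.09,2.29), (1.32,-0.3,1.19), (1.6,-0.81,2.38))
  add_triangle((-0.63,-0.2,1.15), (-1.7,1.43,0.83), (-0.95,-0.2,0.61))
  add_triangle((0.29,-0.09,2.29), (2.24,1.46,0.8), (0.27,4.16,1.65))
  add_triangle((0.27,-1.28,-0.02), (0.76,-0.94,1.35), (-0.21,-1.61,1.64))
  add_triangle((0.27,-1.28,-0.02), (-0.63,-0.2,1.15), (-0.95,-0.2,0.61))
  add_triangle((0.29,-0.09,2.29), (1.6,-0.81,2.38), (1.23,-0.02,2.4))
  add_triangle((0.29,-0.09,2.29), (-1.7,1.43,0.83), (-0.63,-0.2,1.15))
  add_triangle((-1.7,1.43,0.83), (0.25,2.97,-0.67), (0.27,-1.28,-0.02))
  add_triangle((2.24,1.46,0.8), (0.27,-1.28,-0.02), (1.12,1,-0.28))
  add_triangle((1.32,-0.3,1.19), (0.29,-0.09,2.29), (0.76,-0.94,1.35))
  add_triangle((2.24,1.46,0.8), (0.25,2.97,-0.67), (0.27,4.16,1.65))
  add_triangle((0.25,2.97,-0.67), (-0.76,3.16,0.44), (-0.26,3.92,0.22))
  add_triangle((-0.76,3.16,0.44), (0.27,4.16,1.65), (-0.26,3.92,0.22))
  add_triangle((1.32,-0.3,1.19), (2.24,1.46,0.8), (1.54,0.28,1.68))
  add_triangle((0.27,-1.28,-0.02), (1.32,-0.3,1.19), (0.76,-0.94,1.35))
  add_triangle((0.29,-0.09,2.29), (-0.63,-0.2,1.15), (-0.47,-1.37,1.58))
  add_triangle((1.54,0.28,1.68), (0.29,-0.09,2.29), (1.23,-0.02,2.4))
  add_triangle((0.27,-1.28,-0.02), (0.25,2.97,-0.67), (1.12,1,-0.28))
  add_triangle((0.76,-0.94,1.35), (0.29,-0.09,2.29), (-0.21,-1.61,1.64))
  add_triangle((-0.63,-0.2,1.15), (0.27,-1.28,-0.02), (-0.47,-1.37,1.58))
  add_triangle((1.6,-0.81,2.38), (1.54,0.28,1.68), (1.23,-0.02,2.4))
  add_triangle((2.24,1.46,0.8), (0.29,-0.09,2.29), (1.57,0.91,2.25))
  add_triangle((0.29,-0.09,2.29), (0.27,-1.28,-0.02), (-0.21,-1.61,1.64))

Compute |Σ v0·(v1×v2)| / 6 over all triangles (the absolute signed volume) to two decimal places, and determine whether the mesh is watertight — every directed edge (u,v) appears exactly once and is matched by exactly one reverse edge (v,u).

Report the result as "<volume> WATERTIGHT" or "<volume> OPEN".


Per-triangle v0·(v1×v2)/6:
  t1: +0.4086
  t2: +0.3361
  t3: +1.1869
  t4: +0.1586
  t5: +2.9448
  t6: +0.4410
  t7: +0.4535
  t8: +0.6361
  t9: +0.7121
  t10: +0.4636
  t11: +0.0120
  t12: -0.1942
  t13: +0.2082
  t14: +3.4139
  t15: +0.3596
  t16: +0.1562
  t17: +0.2901
  t18: +0.5396
  t19: +0.0627
  t20: +0.3814
  t21: +0.3389
  t22: +2.7574
  t23: +0.2242
  t24: +0.6031
  t25: +0.2954
  t26: +0.2227
  t27: +0.3476
  t28: +0.0847
  t29: +0.1481
  t30: +0.4889
  t31: +0.0429
  t32: +0.2593
  t33: -0.0835
  t34: -0.3649
Σ = +18.3352 → |volume| = 18.34

Directed edges: 102 total, each appears once with its reverse present → watertight.

18.34 WATERTIGHT


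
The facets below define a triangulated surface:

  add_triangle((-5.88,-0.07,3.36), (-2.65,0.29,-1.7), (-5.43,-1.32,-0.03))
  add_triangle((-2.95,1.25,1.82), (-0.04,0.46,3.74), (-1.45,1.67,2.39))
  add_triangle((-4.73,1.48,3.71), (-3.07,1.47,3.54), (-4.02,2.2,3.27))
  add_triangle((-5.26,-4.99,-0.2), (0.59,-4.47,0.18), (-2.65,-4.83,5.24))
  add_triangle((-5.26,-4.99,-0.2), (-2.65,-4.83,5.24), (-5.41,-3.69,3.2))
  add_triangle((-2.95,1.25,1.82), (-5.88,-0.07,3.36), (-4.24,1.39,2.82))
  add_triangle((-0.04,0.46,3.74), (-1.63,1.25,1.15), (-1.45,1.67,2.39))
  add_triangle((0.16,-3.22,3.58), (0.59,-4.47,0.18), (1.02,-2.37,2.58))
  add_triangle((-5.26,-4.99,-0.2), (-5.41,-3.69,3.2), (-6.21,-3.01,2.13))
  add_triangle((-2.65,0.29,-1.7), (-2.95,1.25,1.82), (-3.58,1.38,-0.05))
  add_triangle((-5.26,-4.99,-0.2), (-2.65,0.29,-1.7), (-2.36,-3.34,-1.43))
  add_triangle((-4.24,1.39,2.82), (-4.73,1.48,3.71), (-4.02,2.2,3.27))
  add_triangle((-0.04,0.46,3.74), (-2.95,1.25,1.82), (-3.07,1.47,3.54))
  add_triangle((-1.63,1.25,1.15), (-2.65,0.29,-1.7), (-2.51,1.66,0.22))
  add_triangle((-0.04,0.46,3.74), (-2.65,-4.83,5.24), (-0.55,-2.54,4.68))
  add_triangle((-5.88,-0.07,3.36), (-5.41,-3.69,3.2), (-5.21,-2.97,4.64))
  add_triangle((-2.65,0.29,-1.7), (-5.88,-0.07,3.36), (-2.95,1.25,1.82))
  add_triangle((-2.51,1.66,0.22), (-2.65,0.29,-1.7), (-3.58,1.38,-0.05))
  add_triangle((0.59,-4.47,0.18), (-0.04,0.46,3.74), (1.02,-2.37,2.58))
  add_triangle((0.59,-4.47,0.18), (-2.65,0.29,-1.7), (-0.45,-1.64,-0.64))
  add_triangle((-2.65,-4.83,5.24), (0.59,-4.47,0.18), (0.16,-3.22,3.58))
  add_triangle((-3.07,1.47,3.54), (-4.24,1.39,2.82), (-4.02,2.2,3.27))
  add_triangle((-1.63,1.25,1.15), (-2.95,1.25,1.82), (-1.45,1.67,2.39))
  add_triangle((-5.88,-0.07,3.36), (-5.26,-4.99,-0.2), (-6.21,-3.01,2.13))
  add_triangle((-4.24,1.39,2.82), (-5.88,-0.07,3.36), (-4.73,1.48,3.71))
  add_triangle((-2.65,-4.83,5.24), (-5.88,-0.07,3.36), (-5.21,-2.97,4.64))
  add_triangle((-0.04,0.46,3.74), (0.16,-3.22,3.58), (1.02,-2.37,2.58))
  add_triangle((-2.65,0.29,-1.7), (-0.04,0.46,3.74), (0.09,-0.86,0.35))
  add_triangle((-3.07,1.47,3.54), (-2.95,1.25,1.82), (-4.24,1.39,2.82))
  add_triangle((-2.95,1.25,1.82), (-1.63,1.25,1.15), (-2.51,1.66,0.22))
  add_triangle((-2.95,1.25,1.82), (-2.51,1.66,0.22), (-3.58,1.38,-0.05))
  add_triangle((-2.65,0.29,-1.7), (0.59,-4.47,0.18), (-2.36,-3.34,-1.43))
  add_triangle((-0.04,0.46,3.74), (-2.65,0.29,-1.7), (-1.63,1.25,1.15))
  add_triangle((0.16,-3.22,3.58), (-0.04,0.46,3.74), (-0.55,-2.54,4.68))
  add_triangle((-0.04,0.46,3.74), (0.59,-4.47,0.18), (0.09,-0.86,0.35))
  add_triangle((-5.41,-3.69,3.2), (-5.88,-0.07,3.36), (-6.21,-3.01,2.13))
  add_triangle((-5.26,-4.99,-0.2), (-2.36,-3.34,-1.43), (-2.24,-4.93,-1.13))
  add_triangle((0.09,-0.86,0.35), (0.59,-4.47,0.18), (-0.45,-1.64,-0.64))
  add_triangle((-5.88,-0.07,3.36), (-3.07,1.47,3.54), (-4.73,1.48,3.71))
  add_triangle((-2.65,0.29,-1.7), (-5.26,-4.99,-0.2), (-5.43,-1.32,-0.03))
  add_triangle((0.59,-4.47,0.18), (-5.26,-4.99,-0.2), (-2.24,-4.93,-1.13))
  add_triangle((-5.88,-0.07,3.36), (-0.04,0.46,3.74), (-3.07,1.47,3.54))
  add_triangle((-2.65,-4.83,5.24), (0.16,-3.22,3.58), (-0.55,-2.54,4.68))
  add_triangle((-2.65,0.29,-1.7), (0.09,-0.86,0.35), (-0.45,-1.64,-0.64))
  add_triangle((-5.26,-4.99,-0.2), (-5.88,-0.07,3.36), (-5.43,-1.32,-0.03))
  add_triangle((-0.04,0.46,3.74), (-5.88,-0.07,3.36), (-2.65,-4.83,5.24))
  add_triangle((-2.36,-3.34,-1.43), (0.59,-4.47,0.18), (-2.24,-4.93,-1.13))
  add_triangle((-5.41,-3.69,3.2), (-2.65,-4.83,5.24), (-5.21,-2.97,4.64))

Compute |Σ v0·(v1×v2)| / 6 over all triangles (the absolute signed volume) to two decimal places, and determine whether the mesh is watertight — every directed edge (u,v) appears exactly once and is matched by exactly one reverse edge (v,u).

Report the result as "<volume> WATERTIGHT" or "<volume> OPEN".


149.33 WATERTIGHT

Per-triangle v0·(v1×v2)/6:
  t1: +4.9416
  t2: +1.6025
  t3: +0.7939
  t4: +23.2295
  t5: +13.6678
  t6: +0.3106
  t7: -0.4033
  t8: +2.3083
  t9: +5.6106
  t10: +0.7004
  t11: +4.8384
  t12: +0.3814
  t13: +0.0496
  t14: -0.4772
  t15: +3.3316
  t16: +5.5989
  t17: +4.0904
  t18: +0.5758
  t19: -1.9418
  t20: +0.5355
  t21: +7.4544
  t22: -0.7386
  t23: +0.3363
  t24: +2.3739
  t25: +0.8238
  t26: +2.7980
  t27: +2.0580
  t28: -1.4728
  t29: +0.3460
  t30: +0.4077
  t31: +0.7518
  t32: +0.4788
  t33: -1.3404
  t34: +1.5258
  t35: -0.0707
  t36: +5.3527
  t37: +2.2872
  t38: -0.1690
  t39: +1.2016
  t40: +5.8052
  t41: +4.9945
  t42: +4.6822
  t43: +2.9258
  t44: -0.3500
  t45: +11.1842
  t46: +19.1611
  t47: +0.5971
  t48: +6.1793
Σ = +149.3287 → |volume| = 149.33

Directed edges: 144 total, each appears once with its reverse present → watertight.


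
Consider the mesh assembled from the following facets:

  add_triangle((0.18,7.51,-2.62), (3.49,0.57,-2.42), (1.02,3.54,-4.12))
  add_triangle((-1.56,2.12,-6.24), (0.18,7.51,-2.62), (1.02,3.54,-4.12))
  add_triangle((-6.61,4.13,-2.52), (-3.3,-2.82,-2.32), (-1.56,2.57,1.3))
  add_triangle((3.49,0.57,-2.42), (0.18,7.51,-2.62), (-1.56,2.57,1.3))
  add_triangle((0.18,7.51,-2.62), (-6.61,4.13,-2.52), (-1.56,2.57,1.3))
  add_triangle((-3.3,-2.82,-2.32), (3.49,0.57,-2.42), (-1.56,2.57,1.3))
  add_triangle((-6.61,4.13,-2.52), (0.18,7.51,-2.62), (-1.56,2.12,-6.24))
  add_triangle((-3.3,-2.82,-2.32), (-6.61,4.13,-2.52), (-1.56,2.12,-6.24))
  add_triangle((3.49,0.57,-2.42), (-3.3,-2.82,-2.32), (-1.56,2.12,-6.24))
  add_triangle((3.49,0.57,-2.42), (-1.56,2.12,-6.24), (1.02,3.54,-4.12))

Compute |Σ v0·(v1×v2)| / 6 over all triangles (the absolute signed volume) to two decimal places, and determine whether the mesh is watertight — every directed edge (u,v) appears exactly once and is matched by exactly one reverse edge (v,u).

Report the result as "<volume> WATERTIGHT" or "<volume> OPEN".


150.38 WATERTIGHT

Per-triangle v0·(v1×v2)/6:
  t1: +9.9534
  t2: +12.2550
  t3: +8.3240
  t4: +5.0496
  t5: +20.6361
  t6: -7.2821
  t7: +44.0133
  t8: +31.7012
  t9: +16.0800
  t10: +9.6526
Σ = +150.3830 → |volume| = 150.38

Directed edges: 30 total, each appears once with its reverse present → watertight.


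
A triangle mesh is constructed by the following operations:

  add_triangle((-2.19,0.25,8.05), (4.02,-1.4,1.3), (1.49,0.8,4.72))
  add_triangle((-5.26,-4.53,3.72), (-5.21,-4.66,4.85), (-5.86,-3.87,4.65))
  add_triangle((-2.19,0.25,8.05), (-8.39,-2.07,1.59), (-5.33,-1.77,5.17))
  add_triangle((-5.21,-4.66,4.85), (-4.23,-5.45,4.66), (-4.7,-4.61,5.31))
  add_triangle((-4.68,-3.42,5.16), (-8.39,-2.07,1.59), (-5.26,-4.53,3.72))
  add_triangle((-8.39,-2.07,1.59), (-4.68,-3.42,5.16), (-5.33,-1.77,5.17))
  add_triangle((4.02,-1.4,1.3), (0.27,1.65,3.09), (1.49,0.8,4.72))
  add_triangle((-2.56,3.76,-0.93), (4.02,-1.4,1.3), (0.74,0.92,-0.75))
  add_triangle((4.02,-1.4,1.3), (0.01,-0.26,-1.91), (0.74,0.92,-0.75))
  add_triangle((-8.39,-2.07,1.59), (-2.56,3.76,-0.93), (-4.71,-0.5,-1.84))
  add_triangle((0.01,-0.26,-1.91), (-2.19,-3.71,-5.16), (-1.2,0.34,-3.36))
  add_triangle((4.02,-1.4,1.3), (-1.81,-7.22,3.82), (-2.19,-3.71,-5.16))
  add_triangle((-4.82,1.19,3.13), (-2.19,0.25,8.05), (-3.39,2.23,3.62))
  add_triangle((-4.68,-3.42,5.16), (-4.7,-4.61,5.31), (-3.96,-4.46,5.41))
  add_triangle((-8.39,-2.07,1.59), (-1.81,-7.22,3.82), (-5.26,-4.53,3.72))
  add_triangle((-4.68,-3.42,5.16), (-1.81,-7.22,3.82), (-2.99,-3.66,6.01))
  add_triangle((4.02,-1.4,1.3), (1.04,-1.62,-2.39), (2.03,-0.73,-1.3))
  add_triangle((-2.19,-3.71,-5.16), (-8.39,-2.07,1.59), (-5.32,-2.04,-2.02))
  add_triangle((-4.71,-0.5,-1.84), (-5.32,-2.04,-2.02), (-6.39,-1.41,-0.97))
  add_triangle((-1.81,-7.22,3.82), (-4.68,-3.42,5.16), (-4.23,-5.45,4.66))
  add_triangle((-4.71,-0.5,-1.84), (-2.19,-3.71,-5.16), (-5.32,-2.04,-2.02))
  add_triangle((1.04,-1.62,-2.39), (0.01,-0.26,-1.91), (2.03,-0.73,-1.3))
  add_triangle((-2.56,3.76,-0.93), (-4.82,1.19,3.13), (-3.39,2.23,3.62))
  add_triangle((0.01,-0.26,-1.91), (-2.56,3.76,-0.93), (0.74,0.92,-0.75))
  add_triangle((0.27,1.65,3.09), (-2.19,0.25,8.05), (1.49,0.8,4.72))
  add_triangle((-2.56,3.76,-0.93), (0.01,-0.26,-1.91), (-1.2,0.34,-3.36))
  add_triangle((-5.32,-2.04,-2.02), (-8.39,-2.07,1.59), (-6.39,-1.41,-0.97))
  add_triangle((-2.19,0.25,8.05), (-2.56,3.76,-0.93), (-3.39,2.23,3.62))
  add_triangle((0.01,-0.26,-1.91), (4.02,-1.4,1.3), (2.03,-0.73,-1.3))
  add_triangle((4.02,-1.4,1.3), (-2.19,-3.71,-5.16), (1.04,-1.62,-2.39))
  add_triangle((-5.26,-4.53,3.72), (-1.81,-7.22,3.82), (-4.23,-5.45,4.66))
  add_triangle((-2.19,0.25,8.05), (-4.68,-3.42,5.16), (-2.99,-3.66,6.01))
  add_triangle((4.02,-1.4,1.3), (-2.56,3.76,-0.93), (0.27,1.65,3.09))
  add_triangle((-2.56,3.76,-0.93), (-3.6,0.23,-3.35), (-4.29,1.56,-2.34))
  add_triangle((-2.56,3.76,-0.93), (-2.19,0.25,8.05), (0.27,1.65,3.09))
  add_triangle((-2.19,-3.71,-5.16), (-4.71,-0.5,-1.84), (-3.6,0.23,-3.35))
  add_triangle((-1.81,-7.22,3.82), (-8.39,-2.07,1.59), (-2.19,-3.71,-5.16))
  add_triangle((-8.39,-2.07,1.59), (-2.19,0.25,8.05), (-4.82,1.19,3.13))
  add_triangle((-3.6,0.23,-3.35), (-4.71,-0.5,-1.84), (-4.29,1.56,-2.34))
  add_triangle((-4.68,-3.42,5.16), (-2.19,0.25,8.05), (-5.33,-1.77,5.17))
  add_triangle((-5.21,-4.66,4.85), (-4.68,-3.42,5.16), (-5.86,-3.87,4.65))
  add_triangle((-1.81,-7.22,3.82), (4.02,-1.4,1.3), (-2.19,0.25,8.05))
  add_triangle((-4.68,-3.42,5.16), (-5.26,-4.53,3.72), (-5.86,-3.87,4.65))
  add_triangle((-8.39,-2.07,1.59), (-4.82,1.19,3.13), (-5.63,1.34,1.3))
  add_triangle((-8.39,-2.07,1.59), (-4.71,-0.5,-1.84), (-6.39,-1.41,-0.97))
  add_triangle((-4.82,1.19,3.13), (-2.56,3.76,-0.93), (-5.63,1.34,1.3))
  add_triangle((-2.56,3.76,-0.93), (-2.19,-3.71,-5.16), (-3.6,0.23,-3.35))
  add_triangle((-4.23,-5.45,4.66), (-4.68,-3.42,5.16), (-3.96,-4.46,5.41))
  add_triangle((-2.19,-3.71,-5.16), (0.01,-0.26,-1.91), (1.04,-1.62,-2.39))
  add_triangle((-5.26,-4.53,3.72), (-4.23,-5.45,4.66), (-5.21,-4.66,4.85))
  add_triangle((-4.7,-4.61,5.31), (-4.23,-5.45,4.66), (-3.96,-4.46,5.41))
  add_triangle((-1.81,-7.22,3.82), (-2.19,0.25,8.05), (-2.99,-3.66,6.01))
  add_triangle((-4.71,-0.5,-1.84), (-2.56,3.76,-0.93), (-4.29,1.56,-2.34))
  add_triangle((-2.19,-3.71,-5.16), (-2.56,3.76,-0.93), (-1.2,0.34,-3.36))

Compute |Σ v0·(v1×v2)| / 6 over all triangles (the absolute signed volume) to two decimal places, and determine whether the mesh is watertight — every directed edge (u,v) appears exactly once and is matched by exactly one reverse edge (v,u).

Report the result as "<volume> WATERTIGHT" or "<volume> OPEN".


405.39 OPEN

Per-triangle v0·(v1×v2)/6:
  t1: +9.1951
  t2: +1.2789
  t3: +9.4546
  t4: +1.0980
  t5: +10.6871
  t6: +10.4588
  t7: +2.2989
  t8: +1.8207
  t9: +1.6797
  t10: +15.4706
  t11: +1.7285
  t12: +36.6167
  t13: +7.7484
  t14: +0.8007
  t15: +10.0775
  t16: +10.3821
  t17: +1.6067
  t18: +7.7509
  t19: +1.7341
  t20: +3.3743
  t21: +5.1440
  t22: +0.6529
  t23: +6.4658
  t24: +1.7452
  t25: +4.8103
  t26: +0.8554
  t27: +2.9238
  t28: +4.2345
  t29: -0.3067
  t30: +4.4183
  t31: +4.2567
  t32: +10.3997
  t33: +5.8901
  t34: +2.4445
  t35: +11.5109
  t36: +7.3743
  t37: +68.2149
  t38: +22.9513
  t39: +2.7559
  t40: +10.3606
  t41: +1.4921
  t42: +44.5526
  t43: -1.6380
  t44: +7.6833
  t45: +1.3827
  t46: +6.0242
  t47: +3.3825
  t48: -1.9253
  t49: +1.8974
  t50: +1.5930
  t51: +1.0076
  t52: +9.3633
  t53: +2.2126
  t54: +5.9927
Σ = +405.3856 → |volume| = 405.39

Directed edges: 162 total; 6 unmatched, e.g. (-4.7,-4.61,5.31)→(-5.21,-4.66,4.85) → open.


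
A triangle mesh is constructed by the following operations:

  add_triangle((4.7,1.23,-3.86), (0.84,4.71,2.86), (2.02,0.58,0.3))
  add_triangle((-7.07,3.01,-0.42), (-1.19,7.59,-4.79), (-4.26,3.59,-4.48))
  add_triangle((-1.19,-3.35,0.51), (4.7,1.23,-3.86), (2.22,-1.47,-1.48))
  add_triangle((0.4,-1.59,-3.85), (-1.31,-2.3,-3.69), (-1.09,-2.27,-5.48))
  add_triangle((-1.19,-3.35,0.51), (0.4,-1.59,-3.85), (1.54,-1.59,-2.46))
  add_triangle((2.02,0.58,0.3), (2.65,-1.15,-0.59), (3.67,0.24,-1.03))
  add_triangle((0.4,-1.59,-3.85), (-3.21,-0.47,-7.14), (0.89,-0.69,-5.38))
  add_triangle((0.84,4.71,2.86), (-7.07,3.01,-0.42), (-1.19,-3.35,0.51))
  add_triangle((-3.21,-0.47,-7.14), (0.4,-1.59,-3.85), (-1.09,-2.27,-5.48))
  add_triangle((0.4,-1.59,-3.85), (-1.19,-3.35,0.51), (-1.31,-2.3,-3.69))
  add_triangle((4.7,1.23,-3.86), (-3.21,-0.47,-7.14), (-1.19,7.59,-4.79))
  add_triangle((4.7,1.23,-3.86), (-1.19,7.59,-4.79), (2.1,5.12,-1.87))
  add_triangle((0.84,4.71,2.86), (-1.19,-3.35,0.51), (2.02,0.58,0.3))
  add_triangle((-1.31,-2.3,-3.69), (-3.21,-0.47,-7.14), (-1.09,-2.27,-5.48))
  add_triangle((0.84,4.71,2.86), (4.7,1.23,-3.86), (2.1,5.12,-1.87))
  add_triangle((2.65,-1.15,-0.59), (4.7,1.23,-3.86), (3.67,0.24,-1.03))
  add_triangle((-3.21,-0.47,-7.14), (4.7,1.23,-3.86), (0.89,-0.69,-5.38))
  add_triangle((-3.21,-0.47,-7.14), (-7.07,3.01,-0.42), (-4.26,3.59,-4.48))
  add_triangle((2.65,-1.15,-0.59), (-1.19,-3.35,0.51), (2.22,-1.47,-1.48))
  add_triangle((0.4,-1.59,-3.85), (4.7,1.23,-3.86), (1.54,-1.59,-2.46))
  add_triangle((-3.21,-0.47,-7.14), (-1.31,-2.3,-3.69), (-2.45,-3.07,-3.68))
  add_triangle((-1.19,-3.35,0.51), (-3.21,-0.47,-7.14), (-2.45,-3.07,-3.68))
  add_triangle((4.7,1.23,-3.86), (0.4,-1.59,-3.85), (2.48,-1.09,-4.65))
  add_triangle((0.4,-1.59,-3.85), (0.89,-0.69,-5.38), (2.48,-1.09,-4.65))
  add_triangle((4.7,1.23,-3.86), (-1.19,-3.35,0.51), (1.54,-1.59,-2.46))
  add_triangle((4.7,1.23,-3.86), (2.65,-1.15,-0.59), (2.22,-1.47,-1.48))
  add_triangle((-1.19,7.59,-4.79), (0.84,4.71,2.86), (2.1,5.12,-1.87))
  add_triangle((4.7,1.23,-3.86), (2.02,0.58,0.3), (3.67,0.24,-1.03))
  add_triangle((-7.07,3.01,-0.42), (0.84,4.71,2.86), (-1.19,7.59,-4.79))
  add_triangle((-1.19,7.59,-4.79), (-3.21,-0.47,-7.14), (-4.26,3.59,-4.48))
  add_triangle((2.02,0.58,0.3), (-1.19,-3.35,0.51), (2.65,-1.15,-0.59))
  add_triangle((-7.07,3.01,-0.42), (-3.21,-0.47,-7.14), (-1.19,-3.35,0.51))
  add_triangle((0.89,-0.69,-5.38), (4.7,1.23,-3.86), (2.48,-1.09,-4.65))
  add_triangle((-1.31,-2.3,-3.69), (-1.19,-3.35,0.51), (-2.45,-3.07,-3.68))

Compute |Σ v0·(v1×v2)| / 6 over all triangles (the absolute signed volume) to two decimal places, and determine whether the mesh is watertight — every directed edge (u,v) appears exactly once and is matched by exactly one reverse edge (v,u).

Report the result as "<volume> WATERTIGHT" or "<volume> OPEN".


350.22 WATERTIGHT

Per-triangle v0·(v1×v2)/6:
  t1: +6.7475
  t2: +25.4023
  t3: +1.5678
  t4: +0.8189
  t5: +3.3534
  t6: +0.7438
  t7: +4.4110
  t8: +16.2377
  t9: +2.6565
  t10: +3.3027
  t11: +58.8381
  t12: +19.7485
  t13: +3.8034
  t14: +2.5699
  t15: +13.2203
  t16: +1.9699
  t17: +8.4155
  t18: +23.6935
  t19: +1.7381
  t20: +3.9111
  t21: +3.1217
  t22: +1.5727
  t23: -1.3280
  t24: +1.7864
  t25: +2.1153
  t26: +2.0530
  t27: +18.6986
  t28: +1.1854
  t29: +51.6353
  t30: +25.5820
  t31: +1.4380
  t32: +32.8371
  t33: +4.4439
  t34: +1.9250
Σ = +350.2163 → |volume| = 350.22

Directed edges: 102 total, each appears once with its reverse present → watertight.


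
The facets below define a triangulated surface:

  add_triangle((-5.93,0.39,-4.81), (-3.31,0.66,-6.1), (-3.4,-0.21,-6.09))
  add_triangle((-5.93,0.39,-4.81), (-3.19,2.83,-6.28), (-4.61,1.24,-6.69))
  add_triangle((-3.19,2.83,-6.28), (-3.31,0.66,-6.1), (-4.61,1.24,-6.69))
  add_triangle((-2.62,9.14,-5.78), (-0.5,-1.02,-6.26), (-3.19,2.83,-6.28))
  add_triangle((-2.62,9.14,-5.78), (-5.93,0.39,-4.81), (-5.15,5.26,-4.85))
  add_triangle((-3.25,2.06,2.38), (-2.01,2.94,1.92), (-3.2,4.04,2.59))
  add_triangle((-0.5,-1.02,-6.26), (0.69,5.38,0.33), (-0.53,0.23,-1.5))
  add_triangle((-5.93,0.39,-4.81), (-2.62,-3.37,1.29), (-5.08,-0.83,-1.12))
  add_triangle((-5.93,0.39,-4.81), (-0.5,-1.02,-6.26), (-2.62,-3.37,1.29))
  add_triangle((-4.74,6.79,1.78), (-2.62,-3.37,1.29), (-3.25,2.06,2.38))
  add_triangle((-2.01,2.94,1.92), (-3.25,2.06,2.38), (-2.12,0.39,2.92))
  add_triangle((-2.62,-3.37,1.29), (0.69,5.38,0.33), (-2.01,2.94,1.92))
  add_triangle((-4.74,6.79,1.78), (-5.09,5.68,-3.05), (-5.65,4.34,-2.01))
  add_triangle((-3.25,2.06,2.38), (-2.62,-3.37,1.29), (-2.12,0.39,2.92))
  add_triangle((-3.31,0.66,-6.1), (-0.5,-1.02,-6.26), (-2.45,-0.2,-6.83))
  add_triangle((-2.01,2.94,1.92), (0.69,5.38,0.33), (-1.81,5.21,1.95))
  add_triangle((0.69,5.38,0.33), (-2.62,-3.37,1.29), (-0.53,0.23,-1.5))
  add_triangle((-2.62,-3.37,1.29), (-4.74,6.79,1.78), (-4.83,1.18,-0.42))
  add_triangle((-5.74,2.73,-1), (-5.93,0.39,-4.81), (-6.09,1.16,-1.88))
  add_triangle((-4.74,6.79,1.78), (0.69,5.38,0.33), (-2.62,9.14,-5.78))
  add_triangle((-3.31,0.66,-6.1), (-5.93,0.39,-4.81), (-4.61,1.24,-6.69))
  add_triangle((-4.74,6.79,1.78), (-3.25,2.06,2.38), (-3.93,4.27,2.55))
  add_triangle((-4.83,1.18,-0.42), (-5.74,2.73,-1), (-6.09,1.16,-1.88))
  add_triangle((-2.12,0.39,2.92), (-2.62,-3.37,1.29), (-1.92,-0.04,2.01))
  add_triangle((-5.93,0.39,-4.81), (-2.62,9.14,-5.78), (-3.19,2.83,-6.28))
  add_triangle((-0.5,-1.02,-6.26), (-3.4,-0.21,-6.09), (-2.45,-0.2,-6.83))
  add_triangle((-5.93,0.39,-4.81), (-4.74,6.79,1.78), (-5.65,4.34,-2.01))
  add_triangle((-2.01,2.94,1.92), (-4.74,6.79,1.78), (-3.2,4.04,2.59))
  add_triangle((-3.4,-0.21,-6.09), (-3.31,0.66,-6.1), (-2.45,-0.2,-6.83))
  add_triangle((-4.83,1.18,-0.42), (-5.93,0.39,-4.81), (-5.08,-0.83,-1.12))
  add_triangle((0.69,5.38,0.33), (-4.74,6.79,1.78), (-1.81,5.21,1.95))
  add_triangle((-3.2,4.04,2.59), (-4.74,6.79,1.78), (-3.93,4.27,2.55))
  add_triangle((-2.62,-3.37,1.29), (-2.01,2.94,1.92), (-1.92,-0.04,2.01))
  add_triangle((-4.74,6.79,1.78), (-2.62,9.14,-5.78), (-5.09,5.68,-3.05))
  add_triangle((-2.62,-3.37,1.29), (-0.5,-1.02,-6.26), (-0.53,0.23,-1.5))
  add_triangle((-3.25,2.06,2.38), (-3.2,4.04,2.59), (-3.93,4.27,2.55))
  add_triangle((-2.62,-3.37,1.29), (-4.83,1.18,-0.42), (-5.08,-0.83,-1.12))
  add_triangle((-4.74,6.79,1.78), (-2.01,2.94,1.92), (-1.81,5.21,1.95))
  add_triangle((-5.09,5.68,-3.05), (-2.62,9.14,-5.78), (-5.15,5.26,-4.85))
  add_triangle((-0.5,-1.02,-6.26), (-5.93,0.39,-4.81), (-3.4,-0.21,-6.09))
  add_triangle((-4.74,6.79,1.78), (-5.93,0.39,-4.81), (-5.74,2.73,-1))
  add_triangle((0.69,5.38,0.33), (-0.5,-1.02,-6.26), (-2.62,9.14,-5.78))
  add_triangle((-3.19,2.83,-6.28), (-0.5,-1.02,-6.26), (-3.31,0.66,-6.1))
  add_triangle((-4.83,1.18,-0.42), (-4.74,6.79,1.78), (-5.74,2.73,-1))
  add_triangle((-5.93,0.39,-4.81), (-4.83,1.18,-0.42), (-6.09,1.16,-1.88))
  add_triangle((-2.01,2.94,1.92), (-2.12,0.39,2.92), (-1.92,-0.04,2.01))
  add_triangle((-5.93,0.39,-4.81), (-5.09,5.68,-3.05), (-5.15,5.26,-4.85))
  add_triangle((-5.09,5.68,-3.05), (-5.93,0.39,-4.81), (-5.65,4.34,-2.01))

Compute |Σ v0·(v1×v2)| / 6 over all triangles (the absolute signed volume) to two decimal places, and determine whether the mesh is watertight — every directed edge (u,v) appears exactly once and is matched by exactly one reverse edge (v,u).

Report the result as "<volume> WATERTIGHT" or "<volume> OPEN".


Per-triangle v0·(v1×v2)/6:
  t1: +2.9202
  t2: +4.2224
  t3: +2.2565
  t4: +19.6014
  t5: +11.8147
  t6: +0.2657
  t7: -2.6079
  t8: +6.5756
  t9: +24.0501
  t10: +5.8973
  t11: +1.4655
  t12: -0.2092
  t13: +9.4526
  t14: +4.0512
  t15: +0.5978
  t16: +0.3760
  t17: -3.7211
  t18: +13.9580
  t19: +4.3700
  t20: +36.5365
  t21: +1.8721
  t22: +0.9571
  t23: +1.5755
  t24: -0.5415
  t25: +23.2621
  t26: +1.2206
  t27: +5.5876
  t28: +0.5673
  t29: +1.2007
  t30: +6.5815
  t31: +5.1729
  t32: +1.0296
  t33: -1.5817
  t34: +29.7244
  t35: -2.8800
  t36: +0.5950
  t37: +4.7201
  t38: +2.3482
  t39: +11.0419
  t40: +0.9585
  t41: +10.3296
  t42: +18.9746
  t43: +6.7091
  t44: +4.6138
  t45: +0.0177
  t46: -0.6941
  t47: +8.8001
  t48: +9.3616
Σ = +293.3978 → |volume| = 293.40

Directed edges: 144 total, each appears once with its reverse present → watertight.

293.40 WATERTIGHT


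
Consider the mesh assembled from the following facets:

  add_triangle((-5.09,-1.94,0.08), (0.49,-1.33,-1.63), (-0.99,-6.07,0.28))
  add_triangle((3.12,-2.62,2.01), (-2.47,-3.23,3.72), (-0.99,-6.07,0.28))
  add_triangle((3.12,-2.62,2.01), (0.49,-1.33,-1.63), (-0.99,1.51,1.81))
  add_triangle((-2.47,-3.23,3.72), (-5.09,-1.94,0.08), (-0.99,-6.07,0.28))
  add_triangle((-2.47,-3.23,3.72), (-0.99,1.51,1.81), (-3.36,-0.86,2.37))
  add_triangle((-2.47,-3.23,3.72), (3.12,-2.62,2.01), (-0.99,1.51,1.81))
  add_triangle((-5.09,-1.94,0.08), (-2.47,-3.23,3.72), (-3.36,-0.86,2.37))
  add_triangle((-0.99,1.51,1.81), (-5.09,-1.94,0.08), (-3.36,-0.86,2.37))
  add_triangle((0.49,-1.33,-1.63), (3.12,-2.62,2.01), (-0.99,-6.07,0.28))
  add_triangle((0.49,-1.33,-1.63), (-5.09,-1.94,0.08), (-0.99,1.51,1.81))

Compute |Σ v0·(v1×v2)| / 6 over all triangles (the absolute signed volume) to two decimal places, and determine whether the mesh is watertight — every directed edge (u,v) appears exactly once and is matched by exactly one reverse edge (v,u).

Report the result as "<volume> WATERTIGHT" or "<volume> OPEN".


70.27 WATERTIGHT

Per-triangle v0·(v1×v2)/6:
  t1: +8.1748
  t2: +16.5291
  t3: -0.4825
  t4: +17.2640
  t5: +3.5703
  t6: +8.6257
  t7: +5.8124
  t8: +3.0697
  t9: +7.4208
  t10: +0.2885
Σ = +70.2728 → |volume| = 70.27

Directed edges: 30 total, each appears once with its reverse present → watertight.


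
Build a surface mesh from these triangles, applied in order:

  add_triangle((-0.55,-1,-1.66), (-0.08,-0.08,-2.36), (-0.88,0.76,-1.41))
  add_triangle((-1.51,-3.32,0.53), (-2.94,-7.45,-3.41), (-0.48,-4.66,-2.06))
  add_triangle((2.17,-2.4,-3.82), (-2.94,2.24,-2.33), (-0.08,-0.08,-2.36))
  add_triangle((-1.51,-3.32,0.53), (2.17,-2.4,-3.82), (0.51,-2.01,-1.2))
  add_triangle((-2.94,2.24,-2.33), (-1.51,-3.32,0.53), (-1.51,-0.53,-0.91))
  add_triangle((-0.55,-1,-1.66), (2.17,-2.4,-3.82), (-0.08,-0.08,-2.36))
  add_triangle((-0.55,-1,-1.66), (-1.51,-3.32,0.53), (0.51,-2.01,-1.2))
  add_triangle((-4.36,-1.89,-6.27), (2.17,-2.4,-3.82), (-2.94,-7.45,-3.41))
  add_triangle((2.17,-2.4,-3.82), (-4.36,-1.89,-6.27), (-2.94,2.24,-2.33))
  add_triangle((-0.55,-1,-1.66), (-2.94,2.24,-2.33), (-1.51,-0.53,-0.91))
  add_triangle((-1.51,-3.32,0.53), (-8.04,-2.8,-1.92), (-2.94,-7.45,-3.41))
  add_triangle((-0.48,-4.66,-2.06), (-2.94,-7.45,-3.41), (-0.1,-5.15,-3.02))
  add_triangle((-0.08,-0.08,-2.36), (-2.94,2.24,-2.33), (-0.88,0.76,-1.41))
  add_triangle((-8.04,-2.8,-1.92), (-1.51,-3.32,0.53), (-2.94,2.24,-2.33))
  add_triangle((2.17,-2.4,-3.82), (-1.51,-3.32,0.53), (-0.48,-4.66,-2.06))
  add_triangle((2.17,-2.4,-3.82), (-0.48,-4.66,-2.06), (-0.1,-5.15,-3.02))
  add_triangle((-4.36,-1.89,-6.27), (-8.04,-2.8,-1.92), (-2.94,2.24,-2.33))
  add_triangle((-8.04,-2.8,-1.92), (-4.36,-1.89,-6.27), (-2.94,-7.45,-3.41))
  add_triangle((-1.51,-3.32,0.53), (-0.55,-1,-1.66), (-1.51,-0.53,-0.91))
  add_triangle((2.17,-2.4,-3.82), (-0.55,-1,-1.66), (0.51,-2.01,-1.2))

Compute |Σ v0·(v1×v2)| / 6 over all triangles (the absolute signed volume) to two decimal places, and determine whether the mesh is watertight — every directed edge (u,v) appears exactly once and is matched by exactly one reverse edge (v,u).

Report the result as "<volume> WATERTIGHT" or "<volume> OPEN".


Per-triangle v0·(v1×v2)/6:
  t1: -0.4658
  t2: +3.4766
  t3: +0.4576
  t4: +0.5675
  t5: -0.7938
  t6: -1.2945
  t7: -1.5141
  t8: +33.1321
  t9: +13.1179
  t10: -1.2073
  t11: +17.8077
  t12: +1.2934
  t13: +0.1500
  t14: -2.2000
  t15: +1.2474
  t16: +0.4732
  t17: +23.6793
  t18: +43.6769
  t19: -1.2253
  t20: -1.1986
Σ = +129.1801 → |volume| = 129.18

Directed edges: 60 total; 6 unmatched, e.g. (-0.88,0.76,-1.41)→(-0.55,-1,-1.66) → open.

129.18 OPEN


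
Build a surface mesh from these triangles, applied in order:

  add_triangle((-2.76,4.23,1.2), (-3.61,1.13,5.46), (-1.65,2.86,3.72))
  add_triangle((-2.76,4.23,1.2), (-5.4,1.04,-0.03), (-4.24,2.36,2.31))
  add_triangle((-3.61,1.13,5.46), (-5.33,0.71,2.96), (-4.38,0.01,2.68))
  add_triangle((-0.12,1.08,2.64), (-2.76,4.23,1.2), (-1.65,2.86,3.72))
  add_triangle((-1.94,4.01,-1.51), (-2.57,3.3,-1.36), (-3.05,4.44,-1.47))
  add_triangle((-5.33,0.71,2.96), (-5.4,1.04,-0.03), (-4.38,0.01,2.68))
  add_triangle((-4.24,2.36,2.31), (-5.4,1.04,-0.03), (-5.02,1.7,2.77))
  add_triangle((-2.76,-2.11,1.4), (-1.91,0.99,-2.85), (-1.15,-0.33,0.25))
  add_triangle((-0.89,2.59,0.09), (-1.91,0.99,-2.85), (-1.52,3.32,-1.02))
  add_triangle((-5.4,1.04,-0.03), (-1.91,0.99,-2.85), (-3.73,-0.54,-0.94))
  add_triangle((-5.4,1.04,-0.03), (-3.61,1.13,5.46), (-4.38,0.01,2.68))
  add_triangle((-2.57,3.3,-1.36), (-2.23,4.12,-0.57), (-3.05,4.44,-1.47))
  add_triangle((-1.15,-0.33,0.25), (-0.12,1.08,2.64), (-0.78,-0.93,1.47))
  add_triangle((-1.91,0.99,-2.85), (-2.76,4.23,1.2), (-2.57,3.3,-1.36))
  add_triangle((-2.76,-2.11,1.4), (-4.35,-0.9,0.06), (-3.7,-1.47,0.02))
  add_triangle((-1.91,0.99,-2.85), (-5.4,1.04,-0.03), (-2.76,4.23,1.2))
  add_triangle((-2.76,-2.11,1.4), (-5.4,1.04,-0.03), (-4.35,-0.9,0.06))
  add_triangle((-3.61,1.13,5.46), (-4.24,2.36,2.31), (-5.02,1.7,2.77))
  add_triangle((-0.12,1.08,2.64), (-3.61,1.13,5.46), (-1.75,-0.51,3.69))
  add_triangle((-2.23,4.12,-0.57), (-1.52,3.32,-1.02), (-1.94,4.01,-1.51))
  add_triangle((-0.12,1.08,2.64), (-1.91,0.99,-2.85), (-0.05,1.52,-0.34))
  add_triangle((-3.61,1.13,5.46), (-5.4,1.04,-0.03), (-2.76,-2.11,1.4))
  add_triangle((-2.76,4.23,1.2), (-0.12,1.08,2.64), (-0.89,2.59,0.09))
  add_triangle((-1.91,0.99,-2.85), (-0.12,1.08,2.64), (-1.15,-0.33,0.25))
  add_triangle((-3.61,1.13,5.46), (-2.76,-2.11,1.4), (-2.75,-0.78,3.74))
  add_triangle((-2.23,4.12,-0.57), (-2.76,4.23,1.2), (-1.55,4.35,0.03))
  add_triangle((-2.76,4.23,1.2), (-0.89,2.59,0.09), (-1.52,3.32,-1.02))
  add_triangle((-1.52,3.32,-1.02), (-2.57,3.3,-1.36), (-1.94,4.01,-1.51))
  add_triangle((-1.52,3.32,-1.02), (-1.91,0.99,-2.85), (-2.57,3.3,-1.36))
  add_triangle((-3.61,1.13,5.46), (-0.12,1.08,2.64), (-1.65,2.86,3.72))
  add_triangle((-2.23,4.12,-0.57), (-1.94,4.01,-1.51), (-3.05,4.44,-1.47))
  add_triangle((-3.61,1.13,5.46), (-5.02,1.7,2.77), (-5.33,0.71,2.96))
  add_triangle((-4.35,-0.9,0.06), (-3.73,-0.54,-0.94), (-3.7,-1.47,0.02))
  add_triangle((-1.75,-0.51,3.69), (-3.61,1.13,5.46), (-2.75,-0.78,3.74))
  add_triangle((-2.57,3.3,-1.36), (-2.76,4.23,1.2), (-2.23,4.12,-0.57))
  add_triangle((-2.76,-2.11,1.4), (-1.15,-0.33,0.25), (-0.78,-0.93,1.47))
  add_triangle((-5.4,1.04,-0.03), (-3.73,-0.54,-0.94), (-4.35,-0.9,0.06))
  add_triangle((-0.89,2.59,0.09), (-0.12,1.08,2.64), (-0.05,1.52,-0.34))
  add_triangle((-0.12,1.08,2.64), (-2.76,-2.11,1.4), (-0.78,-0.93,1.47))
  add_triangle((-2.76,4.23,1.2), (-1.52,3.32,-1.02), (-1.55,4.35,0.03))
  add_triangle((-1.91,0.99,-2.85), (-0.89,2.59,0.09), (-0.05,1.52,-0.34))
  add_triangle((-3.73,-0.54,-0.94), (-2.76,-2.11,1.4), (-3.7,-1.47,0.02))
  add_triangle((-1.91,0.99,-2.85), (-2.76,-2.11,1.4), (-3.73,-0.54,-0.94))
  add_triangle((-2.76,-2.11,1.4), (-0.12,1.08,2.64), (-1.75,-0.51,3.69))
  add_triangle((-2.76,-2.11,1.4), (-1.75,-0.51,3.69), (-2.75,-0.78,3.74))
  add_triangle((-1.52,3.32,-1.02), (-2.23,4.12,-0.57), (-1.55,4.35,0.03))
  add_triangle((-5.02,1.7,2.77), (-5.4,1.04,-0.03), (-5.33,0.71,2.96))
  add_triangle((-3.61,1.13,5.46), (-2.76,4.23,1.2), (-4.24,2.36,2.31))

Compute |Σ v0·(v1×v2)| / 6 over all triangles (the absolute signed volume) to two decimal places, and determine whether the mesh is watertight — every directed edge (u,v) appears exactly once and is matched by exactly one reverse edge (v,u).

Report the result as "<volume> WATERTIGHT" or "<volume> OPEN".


75.53 WATERTIGHT

Per-triangle v0·(v1×v2)/6:
  t1: +6.6737
  t2: +6.0793
  t3: +1.9029
  t4: +0.8434
  t5: +0.2021
  t6: +1.4724
  t7: +2.3466
  t8: -0.5890
  t9: -0.2973
  t10: +3.7304
  t11: -5.1693
  t12: +0.0593
  t13: -0.6316
  t14: +1.1262
  t15: +0.7302
  t16: +10.1317
  t17: +2.0135
  t18: +2.6792
  t19: +2.2190
  t20: +0.0930
  t21: -1.4268
  t22: +13.5821
  t23: +1.5818
  t24: -1.4680
  t25: +1.9887
  t26: +1.1903
  t27: +0.8126
  t28: -0.1430
  t29: +1.2130
  t30: +2.6986
  t31: +0.5597
  t32: +3.1757
  t33: +0.5116
  t34: +1.2967
  t35: +1.2527
  t36: -0.2202
  t37: +1.5331
  t38: +0.5732
  t39: +0.9750
  t40: -1.2333
  t41: +0.8543
  t42: -0.2045
  t43: +0.8687
  t44: -0.5283
  t45: +0.8116
  t46: +0.4299
  t47: +2.7698
  t48: +6.4610
Σ = +75.5318 → |volume| = 75.53

Directed edges: 144 total, each appears once with its reverse present → watertight.
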